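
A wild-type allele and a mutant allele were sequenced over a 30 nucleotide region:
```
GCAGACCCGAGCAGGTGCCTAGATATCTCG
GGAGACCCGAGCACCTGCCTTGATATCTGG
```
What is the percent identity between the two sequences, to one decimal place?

5 positions differ (2, 14, 15, 21, 29), so 25 of 30 match: 25/30 = 83.33%.

83.3%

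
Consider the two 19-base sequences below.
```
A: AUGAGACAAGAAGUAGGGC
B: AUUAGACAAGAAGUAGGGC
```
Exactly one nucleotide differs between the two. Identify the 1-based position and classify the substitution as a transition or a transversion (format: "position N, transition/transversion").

The sequences differ only at position 3: G→U (purine→pyrimidine), a transversion.

position 3, transversion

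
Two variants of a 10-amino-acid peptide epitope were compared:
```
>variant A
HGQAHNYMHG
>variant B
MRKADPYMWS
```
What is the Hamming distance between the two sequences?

7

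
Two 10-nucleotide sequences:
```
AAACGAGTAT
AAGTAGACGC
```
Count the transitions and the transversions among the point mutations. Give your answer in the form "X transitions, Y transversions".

8 transitions, 0 transversions

Mismatches (1-based):
site 3: A→G (purine→purine, transition)
site 4: C→T (pyrimidine→pyrimidine, transition)
site 5: G→A (purine→purine, transition)
site 6: A→G (purine→purine, transition)
site 7: G→A (purine→purine, transition)
site 8: T→C (pyrimidine→pyrimidine, transition)
site 9: A→G (purine→purine, transition)
site 10: T→C (pyrimidine→pyrimidine, transition)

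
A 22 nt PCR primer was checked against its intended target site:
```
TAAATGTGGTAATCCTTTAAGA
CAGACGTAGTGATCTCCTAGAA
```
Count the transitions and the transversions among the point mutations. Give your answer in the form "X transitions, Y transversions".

Mismatches (1-based):
site 1: T→C (pyrimidine→pyrimidine, transition)
site 3: A→G (purine→purine, transition)
site 5: T→C (pyrimidine→pyrimidine, transition)
site 8: G→A (purine→purine, transition)
site 11: A→G (purine→purine, transition)
site 15: C→T (pyrimidine→pyrimidine, transition)
site 16: T→C (pyrimidine→pyrimidine, transition)
site 17: T→C (pyrimidine→pyrimidine, transition)
site 20: A→G (purine→purine, transition)
site 21: G→A (purine→purine, transition)

10 transitions, 0 transversions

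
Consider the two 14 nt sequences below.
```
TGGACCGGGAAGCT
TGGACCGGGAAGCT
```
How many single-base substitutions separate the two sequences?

No positions differ; the sequences are identical.

0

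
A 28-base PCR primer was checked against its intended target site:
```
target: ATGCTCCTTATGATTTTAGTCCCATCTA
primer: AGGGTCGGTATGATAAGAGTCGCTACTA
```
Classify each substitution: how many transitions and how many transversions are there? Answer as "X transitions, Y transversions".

0 transitions, 10 transversions

Transitions (purine↔purine or pyrimidine↔pyrimidine): none.
Transversions (purine↔pyrimidine): 2 T→G, 4 C→G, 7 C→G, 8 T→G, 15 T→A, 16 T→A, 17 T→G, 22 C→G, 24 A→T, 25 T→A.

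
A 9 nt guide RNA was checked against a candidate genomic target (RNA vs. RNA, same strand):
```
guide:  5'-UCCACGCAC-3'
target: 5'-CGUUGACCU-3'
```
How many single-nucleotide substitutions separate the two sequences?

Comparing position by position, 8 sites differ: 1 (U/C), 2 (C/G), 3 (C/U), 4 (A/U), 5 (C/G), 6 (G/A), 8 (A/C), 9 (C/U).

8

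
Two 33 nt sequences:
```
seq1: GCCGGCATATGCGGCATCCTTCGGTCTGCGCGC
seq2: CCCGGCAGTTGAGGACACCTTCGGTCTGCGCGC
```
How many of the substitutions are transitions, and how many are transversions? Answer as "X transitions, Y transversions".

0 transitions, 7 transversions

Mismatches (1-based):
base 1: G→C (purine→pyrimidine, transversion)
base 8: T→G (pyrimidine→purine, transversion)
base 9: A→T (purine→pyrimidine, transversion)
base 12: C→A (pyrimidine→purine, transversion)
base 15: C→A (pyrimidine→purine, transversion)
base 16: A→C (purine→pyrimidine, transversion)
base 17: T→A (pyrimidine→purine, transversion)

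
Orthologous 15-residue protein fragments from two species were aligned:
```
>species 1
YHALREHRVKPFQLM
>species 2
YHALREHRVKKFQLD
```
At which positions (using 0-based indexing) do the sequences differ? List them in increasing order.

Differences at position 10 (P→K), position 14 (M→D).

10, 14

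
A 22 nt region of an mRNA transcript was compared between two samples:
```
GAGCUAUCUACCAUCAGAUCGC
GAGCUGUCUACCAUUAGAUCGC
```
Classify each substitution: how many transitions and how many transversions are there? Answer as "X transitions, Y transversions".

Transitions (purine↔purine or pyrimidine↔pyrimidine): 6 A→G, 15 C→U.
Transversions (purine↔pyrimidine): none.

2 transitions, 0 transversions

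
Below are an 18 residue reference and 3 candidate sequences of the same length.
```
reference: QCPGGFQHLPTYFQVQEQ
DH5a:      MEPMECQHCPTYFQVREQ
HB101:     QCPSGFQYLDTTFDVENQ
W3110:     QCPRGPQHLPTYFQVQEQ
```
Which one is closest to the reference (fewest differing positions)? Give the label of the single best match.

W3110

Hamming distances to reference — DH5a: 7; HB101: 7; W3110: 2.
Smallest is W3110 with 2 mismatches.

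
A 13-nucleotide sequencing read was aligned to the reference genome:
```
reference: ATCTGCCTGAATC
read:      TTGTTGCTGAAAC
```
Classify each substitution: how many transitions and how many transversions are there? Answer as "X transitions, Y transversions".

0 transitions, 5 transversions

Transitions (purine↔purine or pyrimidine↔pyrimidine): none.
Transversions (purine↔pyrimidine): 1 A→T, 3 C→G, 5 G→T, 6 C→G, 12 T→A.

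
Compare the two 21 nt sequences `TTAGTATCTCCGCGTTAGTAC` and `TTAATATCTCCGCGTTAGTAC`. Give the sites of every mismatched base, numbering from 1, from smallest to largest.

4

Scanning 1-based: 4: G/A.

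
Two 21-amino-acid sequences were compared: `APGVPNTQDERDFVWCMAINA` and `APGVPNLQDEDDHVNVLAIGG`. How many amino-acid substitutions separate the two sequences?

Comparing position by position, 8 residues differ: 7 (T/L), 11 (R/D), 13 (F/H), 15 (W/N), 16 (C/V), 17 (M/L), 20 (N/G), 21 (A/G).

8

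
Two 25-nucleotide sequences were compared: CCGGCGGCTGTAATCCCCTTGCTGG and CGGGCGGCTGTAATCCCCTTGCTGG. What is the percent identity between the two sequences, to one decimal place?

Mismatch at position 2 (1-based): 1 of 25.
Identical positions: 24/25 = 96% → 96.0%.

96.0%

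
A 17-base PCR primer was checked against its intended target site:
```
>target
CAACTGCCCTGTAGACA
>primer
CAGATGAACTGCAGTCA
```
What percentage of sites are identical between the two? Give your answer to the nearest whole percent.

65%

Mismatches at positions 3, 4, 7, 8, 12, 15 (1-based): 6 of 17.
Identical positions: 11/17 = 64.71% → 65%.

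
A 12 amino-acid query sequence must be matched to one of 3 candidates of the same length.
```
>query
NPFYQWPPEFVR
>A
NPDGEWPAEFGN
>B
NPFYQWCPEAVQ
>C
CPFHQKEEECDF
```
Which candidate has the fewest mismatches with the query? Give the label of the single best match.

Hamming distances to query — A: 6; B: 3; C: 8.
Smallest is B with 3 mismatches.

B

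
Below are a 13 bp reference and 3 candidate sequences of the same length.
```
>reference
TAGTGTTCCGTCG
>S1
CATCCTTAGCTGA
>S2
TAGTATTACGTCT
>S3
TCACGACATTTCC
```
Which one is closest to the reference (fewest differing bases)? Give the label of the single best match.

S2

S1 differs at 9 bases; S2 differs at 3 bases; S3 differs at 9 bases. The closest is S2.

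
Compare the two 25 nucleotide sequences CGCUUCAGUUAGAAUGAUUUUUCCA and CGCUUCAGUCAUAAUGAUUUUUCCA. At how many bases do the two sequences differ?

2

Mismatches (1-based): base 10: U→C; base 12: G→U.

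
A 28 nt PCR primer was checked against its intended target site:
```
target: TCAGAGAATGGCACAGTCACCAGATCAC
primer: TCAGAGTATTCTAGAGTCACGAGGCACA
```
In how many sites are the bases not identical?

11

Comparing position by position, 11 sites differ: 7 (A/T), 10 (G/T), 11 (G/C), 12 (C/T), 14 (C/G), 21 (C/G), 24 (A/G), 25 (T/C), 26 (C/A), 27 (A/C), 28 (C/A).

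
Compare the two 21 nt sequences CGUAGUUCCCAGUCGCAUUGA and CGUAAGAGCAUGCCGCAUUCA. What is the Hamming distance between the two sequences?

The sequences differ at positions 5, 6, 7, 8, 10, 11, 13, 20 (1-based) — 8 in total.

8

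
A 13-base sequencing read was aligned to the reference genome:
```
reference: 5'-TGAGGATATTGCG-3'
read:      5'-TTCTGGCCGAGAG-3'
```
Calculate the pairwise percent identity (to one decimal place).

9 positions differ (2, 3, 4, 6, 7, 8, 9, 10, 12), so 4 of 13 match: 4/13 = 30.77%.

30.8%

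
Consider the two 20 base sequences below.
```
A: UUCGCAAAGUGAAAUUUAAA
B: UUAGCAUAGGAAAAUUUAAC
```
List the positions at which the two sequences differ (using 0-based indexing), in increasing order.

2, 6, 9, 10, 19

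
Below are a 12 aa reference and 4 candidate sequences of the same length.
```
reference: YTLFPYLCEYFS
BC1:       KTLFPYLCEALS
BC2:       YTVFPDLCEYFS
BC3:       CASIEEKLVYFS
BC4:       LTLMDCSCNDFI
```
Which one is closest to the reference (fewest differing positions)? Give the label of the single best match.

BC2

Hamming distances to reference — BC1: 3; BC2: 2; BC3: 9; BC4: 8.
Smallest is BC2 with 2 mismatches.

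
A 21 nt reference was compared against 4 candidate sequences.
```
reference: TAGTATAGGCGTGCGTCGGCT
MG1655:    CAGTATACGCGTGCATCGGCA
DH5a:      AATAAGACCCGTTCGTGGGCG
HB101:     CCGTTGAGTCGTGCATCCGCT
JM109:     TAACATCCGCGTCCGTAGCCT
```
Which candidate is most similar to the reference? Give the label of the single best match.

Hamming distances to reference — MG1655: 4; DH5a: 9; HB101: 7; JM109: 7.
Smallest is MG1655 with 4 mismatches.

MG1655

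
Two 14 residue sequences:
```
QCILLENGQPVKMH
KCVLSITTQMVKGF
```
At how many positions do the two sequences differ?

9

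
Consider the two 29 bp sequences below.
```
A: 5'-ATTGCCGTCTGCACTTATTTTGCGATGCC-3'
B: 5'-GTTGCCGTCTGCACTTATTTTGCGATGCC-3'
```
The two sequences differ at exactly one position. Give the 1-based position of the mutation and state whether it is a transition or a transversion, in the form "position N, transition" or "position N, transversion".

position 1, transition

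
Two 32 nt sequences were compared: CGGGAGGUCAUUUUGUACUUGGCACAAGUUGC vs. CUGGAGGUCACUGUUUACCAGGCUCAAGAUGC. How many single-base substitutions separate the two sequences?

8

The sequences differ at bases 2, 11, 13, 15, 19, 20, 24, 29 (1-based) — 8 in total.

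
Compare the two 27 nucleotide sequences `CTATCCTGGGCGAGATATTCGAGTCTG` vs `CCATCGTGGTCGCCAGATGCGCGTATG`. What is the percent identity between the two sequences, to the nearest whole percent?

67%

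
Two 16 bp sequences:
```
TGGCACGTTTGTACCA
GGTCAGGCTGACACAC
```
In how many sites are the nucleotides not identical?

9

Comparing position by position, 9 sites differ: 1 (T/G), 3 (G/T), 6 (C/G), 8 (T/C), 10 (T/G), 11 (G/A), 12 (T/C), 15 (C/A), 16 (A/C).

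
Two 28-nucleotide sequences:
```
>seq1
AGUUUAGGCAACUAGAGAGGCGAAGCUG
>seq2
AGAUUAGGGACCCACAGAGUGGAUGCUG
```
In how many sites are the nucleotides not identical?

The sequences differ at sites 3, 9, 11, 13, 15, 20, 21, 24 (1-based) — 8 in total.

8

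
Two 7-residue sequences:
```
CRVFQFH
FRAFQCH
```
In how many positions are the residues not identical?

3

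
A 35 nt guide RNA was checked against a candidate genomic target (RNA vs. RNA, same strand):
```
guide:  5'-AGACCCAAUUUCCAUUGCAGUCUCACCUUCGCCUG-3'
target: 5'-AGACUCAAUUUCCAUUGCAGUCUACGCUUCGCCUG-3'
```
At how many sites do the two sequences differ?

4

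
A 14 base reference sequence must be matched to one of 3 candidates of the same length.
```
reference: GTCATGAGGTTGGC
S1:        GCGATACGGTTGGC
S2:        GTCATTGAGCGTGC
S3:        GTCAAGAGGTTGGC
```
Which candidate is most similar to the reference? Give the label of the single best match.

S1 differs at 4 positions; S2 differs at 6 positions; S3 differs at 1 position. The closest is S3.

S3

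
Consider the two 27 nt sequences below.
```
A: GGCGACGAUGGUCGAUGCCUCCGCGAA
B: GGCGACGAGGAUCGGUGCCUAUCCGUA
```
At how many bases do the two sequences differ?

7

Comparing position by position, 7 bases differ: 9 (U/G), 11 (G/A), 15 (A/G), 21 (C/A), 22 (C/U), 23 (G/C), 26 (A/U).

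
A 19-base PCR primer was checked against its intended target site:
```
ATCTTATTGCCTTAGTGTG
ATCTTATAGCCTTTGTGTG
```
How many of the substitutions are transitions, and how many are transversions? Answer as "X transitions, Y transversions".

0 transitions, 2 transversions

Transitions (purine↔purine or pyrimidine↔pyrimidine): none.
Transversions (purine↔pyrimidine): 8 T→A, 14 A→T.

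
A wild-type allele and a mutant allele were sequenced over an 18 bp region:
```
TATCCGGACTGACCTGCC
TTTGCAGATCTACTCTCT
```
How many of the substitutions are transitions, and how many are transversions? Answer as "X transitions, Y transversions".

6 transitions, 4 transversions

Transitions (purine↔purine or pyrimidine↔pyrimidine): 6 G→A, 9 C→T, 10 T→C, 14 C→T, 15 T→C, 18 C→T.
Transversions (purine↔pyrimidine): 2 A→T, 4 C→G, 11 G→T, 16 G→T.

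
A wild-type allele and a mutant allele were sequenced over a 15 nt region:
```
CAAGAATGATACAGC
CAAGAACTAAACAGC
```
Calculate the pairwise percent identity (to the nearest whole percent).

Mismatches at positions 7, 8, 10 (1-based): 3 of 15.
Identical positions: 12/15 = 80% → 80%.

80%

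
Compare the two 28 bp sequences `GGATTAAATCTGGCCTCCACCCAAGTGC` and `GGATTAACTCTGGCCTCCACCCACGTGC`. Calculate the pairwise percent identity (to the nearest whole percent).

Mismatches at positions 8, 24 (1-based): 2 of 28.
Identical positions: 26/28 = 92.86% → 93%.

93%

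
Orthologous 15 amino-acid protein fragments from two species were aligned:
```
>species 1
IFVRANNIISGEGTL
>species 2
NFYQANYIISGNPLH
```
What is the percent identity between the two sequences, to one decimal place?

46.7%

Mismatches at positions 1, 3, 4, 7, 12, 13, 14, 15 (1-based): 8 of 15.
Identical positions: 7/15 = 46.67% → 46.7%.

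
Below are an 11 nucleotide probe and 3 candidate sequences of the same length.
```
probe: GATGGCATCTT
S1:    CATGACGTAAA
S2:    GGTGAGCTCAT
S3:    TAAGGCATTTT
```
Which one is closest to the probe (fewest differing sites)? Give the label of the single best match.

S1 differs at 6 sites; S2 differs at 5 sites; S3 differs at 3 sites. The closest is S3.

S3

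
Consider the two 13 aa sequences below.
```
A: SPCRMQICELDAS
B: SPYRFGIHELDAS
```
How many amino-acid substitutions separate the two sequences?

Comparing position by position, 4 positions differ: 3 (C/Y), 5 (M/F), 6 (Q/G), 8 (C/H).

4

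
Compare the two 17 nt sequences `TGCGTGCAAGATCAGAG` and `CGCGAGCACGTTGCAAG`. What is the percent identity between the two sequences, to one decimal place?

58.8%

Mismatches at positions 1, 5, 9, 11, 13, 14, 15 (1-based): 7 of 17.
Identical positions: 10/17 = 58.82% → 58.8%.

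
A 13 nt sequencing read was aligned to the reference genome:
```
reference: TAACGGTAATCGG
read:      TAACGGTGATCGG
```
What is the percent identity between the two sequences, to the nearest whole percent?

92%

1 position differs (8), so 12 of 13 match: 12/13 = 92.31%.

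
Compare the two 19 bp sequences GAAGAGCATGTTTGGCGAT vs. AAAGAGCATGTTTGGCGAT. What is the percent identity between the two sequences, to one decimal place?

1 position differs (1), so 18 of 19 match: 18/19 = 94.74%.

94.7%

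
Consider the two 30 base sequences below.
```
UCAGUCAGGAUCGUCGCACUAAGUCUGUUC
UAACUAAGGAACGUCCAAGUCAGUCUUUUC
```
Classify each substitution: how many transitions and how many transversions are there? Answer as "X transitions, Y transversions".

0 transitions, 9 transversions

Mismatches (1-based):
site 2: C→A (pyrimidine→purine, transversion)
site 4: G→C (purine→pyrimidine, transversion)
site 6: C→A (pyrimidine→purine, transversion)
site 11: U→A (pyrimidine→purine, transversion)
site 16: G→C (purine→pyrimidine, transversion)
site 17: C→A (pyrimidine→purine, transversion)
site 19: C→G (pyrimidine→purine, transversion)
site 21: A→C (purine→pyrimidine, transversion)
site 27: G→U (purine→pyrimidine, transversion)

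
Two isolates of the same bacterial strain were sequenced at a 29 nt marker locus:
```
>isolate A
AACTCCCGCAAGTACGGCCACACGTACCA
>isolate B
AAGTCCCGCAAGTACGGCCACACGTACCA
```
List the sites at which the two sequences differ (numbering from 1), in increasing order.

Differences at site 3 (C→G).

3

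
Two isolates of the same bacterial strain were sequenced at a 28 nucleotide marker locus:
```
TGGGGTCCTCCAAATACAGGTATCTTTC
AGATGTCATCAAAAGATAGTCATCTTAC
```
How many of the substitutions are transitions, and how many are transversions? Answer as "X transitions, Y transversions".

3 transitions, 7 transversions

Transitions (purine↔purine or pyrimidine↔pyrimidine): 3 G→A, 17 C→T, 21 T→C.
Transversions (purine↔pyrimidine): 1 T→A, 4 G→T, 8 C→A, 11 C→A, 15 T→G, 20 G→T, 27 T→A.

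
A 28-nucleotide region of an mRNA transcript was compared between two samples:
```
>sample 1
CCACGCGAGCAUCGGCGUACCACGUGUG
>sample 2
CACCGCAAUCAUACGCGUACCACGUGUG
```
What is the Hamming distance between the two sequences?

6

Mismatches (1-based): site 2: C→A; site 3: A→C; site 7: G→A; site 9: G→U; site 13: C→A; site 14: G→C.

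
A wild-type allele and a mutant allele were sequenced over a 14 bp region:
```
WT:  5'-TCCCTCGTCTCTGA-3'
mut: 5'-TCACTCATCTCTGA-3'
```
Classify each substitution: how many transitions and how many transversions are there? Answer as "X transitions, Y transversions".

1 transition, 1 transversion

Transitions (purine↔purine or pyrimidine↔pyrimidine): 7 G→A.
Transversions (purine↔pyrimidine): 3 C→A.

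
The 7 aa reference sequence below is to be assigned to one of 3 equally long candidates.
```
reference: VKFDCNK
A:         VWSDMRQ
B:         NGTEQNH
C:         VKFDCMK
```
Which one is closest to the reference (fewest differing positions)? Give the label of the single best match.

C

A differs at 5 positions; B differs at 6 positions; C differs at 1 position. The closest is C.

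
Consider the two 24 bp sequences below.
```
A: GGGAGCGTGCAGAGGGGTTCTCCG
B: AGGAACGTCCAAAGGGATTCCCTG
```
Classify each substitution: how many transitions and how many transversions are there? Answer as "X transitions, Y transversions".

6 transitions, 1 transversion

Transitions (purine↔purine or pyrimidine↔pyrimidine): 1 G→A, 5 G→A, 12 G→A, 17 G→A, 21 T→C, 23 C→T.
Transversions (purine↔pyrimidine): 9 G→C.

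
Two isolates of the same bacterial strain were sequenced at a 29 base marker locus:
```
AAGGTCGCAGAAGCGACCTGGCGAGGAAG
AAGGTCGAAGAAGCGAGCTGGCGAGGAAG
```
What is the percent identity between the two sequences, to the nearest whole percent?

Mismatches at positions 8, 17 (1-based): 2 of 29.
Identical positions: 27/29 = 93.1% → 93%.

93%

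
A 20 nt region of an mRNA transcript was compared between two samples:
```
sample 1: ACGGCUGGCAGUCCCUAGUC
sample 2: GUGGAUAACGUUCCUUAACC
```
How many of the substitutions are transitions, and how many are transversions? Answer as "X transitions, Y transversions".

8 transitions, 2 transversions

Transitions (purine↔purine or pyrimidine↔pyrimidine): 1 A→G, 2 C→U, 7 G→A, 8 G→A, 10 A→G, 15 C→U, 18 G→A, 19 U→C.
Transversions (purine↔pyrimidine): 5 C→A, 11 G→U.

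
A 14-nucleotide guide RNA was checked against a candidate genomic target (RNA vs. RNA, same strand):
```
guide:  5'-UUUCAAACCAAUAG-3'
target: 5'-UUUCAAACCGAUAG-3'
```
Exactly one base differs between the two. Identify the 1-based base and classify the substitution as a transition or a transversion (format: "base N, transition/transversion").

base 10, transition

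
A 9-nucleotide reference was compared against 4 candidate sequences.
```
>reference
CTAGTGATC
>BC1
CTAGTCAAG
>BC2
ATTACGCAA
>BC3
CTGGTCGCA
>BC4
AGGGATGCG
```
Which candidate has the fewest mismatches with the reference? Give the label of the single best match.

BC1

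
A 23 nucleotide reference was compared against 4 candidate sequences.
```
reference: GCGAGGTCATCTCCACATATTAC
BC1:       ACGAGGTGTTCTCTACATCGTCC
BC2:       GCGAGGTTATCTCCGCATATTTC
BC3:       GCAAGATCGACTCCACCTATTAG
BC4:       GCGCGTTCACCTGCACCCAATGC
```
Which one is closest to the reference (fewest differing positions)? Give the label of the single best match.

BC2

Hamming distances to reference — BC1: 7; BC2: 3; BC3: 6; BC4: 8.
Smallest is BC2 with 3 mismatches.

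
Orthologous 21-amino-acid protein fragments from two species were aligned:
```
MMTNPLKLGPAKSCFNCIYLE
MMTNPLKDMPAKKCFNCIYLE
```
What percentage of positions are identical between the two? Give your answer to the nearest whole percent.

86%

3 positions differ (8, 9, 13), so 18 of 21 match: 18/21 = 85.71%.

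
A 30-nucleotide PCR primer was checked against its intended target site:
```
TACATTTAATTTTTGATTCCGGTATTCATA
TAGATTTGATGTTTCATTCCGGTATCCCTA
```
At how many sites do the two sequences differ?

6

The sequences differ at sites 3, 8, 11, 15, 26, 28 (1-based) — 6 in total.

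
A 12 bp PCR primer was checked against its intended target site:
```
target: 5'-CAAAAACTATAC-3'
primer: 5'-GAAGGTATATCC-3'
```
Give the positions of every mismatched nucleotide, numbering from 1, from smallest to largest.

1, 4, 5, 6, 7, 11

Scanning 1-based: 1: C/G; 4: A/G; 5: A/G; 6: A/T; 7: C/A; 11: A/C.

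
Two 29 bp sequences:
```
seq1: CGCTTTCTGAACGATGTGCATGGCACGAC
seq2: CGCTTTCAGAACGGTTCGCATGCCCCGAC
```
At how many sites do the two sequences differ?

6

The sequences differ at sites 8, 14, 16, 17, 23, 25 (1-based) — 6 in total.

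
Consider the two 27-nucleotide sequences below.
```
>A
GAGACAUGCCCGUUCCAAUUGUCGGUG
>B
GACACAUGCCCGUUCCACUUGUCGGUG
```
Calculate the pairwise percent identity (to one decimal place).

2 positions differ (3, 18), so 25 of 27 match: 25/27 = 92.59%.

92.6%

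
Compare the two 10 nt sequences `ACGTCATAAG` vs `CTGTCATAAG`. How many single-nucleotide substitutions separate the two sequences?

Mismatches (1-based): base 1: A→C; base 2: C→T.

2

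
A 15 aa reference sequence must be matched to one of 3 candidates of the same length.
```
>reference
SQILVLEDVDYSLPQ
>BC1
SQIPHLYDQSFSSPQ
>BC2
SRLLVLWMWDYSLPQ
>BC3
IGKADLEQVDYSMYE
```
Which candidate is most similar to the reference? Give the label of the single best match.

BC2

Hamming distances to reference — BC1: 7; BC2: 5; BC3: 9.
Smallest is BC2 with 5 mismatches.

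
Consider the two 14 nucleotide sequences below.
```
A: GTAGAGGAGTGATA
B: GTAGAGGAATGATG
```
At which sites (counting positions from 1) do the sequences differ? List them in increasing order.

Scanning 1-based: 9: G/A; 14: A/G.

9, 14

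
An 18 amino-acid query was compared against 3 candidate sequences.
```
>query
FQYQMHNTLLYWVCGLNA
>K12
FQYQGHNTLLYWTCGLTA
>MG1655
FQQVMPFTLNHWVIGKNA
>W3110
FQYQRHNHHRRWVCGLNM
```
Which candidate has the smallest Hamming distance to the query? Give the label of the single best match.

K12

K12 differs at 3 residues; MG1655 differs at 8 residues; W3110 differs at 6 residues. The closest is K12.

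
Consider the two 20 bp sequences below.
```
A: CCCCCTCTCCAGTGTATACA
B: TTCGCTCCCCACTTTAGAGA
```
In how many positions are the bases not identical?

Comparing position by position, 8 positions differ: 1 (C/T), 2 (C/T), 4 (C/G), 8 (T/C), 12 (G/C), 14 (G/T), 17 (T/G), 19 (C/G).

8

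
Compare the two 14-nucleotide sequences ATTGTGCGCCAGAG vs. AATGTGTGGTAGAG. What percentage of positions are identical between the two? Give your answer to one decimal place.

71.4%

4 positions differ (2, 7, 9, 10), so 10 of 14 match: 10/14 = 71.43%.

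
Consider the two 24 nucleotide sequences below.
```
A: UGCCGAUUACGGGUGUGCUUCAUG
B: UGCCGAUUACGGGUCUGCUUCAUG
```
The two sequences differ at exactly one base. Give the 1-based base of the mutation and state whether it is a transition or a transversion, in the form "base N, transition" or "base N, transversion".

base 15, transversion

Base 15 changes G→C. G is a purine and C is a pyrimidine, so this is a transversion.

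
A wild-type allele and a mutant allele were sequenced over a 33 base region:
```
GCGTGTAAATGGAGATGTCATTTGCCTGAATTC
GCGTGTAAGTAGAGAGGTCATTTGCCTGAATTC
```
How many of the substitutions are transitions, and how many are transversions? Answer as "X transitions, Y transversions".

2 transitions, 1 transversion

Transitions (purine↔purine or pyrimidine↔pyrimidine): 9 A→G, 11 G→A.
Transversions (purine↔pyrimidine): 16 T→G.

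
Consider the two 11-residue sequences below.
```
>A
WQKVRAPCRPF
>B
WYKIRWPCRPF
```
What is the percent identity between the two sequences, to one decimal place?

3 positions differ (2, 4, 6), so 8 of 11 match: 8/11 = 72.73%.

72.7%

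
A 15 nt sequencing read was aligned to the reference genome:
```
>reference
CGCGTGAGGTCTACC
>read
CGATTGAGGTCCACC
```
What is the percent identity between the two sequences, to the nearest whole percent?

3 positions differ (3, 4, 12), so 12 of 15 match: 12/15 = 80%.

80%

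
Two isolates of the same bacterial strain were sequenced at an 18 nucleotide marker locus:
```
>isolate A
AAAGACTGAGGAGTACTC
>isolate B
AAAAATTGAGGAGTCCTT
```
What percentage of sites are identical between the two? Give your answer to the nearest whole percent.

78%

4 positions differ (4, 6, 15, 18), so 14 of 18 match: 14/18 = 77.78%.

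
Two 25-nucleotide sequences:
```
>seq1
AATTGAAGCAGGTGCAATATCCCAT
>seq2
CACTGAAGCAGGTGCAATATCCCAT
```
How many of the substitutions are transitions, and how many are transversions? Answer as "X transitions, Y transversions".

1 transition, 1 transversion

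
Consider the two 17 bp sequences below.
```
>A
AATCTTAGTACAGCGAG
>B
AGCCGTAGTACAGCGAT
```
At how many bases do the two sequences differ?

Comparing position by position, 4 bases differ: 2 (A/G), 3 (T/C), 5 (T/G), 17 (G/T).

4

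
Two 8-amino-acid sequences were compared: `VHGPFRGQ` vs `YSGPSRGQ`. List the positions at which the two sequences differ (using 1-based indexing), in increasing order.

1, 2, 5

Scanning 1-based: 1: V/Y; 2: H/S; 5: F/S.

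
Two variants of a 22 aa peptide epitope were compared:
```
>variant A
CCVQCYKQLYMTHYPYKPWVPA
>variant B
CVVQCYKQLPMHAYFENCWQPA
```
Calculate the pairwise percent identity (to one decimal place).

Mismatches at positions 2, 10, 12, 13, 15, 16, 17, 18, 20 (1-based): 9 of 22.
Identical positions: 13/22 = 59.09% → 59.1%.

59.1%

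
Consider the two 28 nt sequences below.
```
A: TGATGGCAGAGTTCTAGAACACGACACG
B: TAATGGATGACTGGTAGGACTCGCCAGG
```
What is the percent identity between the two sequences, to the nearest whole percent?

64%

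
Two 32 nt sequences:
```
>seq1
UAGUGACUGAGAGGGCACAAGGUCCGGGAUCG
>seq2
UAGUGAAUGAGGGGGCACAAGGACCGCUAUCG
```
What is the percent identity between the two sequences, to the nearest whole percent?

5 positions differ (7, 12, 23, 27, 28), so 27 of 32 match: 27/32 = 84.38%.

84%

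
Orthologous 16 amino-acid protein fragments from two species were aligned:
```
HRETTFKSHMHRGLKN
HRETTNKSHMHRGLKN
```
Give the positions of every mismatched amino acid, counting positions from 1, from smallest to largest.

6

Differences at position 6 (F→N).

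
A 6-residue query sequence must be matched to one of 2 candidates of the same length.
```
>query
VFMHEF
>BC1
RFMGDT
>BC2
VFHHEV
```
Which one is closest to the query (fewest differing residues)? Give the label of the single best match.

BC2

BC1 differs at 4 residues; BC2 differs at 2 residues. The closest is BC2.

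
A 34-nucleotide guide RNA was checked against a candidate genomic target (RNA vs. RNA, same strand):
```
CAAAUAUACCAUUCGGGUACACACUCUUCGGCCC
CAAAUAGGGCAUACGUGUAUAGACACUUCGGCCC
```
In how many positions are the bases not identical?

Comparing position by position, 8 positions differ: 7 (U/G), 8 (A/G), 9 (C/G), 13 (U/A), 16 (G/U), 20 (C/U), 22 (C/G), 25 (U/A).

8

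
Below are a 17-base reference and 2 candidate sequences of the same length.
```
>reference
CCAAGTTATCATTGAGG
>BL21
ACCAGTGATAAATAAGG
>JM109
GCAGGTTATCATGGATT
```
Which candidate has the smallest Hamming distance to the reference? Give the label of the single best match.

JM109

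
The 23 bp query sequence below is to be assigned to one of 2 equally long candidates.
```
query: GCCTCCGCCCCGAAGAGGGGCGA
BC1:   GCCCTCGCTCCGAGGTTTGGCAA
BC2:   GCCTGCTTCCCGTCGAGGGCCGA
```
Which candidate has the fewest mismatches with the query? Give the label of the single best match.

Hamming distances to query — BC1: 8; BC2: 6.
Smallest is BC2 with 6 mismatches.

BC2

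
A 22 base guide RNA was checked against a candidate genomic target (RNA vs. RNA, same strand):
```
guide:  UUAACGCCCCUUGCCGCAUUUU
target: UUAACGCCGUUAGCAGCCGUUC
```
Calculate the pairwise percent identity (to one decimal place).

7 positions differ (9, 10, 12, 15, 18, 19, 22), so 15 of 22 match: 15/22 = 68.18%.

68.2%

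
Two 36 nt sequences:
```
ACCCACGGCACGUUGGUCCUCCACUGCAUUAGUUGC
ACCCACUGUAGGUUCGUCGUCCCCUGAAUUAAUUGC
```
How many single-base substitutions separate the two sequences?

8

The sequences differ at bases 7, 9, 11, 15, 19, 23, 27, 32 (1-based) — 8 in total.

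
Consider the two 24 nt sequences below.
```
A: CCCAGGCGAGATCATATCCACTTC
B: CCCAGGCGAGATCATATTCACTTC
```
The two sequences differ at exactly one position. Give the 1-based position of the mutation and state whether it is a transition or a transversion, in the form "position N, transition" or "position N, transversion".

The sequences differ only at position 18: C→T (pyrimidine→pyrimidine), a transition.

position 18, transition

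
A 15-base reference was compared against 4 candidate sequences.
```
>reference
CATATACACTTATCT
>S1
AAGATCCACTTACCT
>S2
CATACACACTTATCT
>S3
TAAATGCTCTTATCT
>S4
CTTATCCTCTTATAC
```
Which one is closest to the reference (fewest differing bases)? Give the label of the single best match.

S1 differs at 4 bases; S2 differs at 1 base; S3 differs at 4 bases; S4 differs at 5 bases. The closest is S2.

S2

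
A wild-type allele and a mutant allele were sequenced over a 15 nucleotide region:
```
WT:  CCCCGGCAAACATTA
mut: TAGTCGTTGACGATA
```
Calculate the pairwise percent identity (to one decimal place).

33.3%

10 positions differ (1, 2, 3, 4, 5, 7, 8, 9, 12, 13), so 5 of 15 match: 5/15 = 33.33%.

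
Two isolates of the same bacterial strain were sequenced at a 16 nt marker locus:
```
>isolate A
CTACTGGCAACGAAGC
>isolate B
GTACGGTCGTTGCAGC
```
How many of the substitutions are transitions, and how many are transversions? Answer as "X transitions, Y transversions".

2 transitions, 5 transversions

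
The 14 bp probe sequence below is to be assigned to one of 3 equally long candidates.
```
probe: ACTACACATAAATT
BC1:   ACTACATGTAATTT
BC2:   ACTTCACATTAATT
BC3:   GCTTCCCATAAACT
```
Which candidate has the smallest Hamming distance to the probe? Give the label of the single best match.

BC2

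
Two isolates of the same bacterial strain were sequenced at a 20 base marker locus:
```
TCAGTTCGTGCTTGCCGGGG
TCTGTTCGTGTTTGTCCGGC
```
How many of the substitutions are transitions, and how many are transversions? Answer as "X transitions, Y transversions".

2 transitions, 3 transversions

Mismatches (1-based):
position 3: A→T (purine→pyrimidine, transversion)
position 11: C→T (pyrimidine→pyrimidine, transition)
position 15: C→T (pyrimidine→pyrimidine, transition)
position 17: G→C (purine→pyrimidine, transversion)
position 20: G→C (purine→pyrimidine, transversion)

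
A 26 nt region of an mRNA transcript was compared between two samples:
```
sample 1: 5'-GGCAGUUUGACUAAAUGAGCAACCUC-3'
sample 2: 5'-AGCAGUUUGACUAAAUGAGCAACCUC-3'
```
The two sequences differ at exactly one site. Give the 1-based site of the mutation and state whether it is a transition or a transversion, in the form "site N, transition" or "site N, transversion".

site 1, transition

Site 1 changes G→A. G is a purine and A is a purine, so this is a transition.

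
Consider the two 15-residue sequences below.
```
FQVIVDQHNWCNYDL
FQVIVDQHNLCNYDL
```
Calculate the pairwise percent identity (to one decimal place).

93.3%

Mismatch at position 10 (1-based): 1 of 15.
Identical positions: 14/15 = 93.33% → 93.3%.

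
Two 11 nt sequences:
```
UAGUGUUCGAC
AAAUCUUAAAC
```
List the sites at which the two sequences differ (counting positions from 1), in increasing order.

Scanning 1-based: 1: U/A; 3: G/A; 5: G/C; 8: C/A; 9: G/A.

1, 3, 5, 8, 9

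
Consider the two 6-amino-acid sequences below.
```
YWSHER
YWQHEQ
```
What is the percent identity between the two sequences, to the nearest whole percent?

Mismatches at positions 3, 6 (1-based): 2 of 6.
Identical positions: 4/6 = 66.67% → 67%.

67%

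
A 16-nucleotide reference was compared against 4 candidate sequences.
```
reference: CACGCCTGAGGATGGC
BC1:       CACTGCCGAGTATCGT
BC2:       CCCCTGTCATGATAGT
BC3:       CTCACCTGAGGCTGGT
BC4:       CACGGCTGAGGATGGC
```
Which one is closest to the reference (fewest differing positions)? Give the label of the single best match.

BC1 differs at 6 positions; BC2 differs at 8 positions; BC3 differs at 4 positions; BC4 differs at 1 position. The closest is BC4.

BC4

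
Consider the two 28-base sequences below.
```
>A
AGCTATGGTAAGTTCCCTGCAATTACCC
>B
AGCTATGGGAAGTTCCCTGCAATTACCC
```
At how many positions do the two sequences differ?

1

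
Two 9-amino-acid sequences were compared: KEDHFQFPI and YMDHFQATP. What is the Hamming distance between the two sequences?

Mismatches (1-based): position 1: K→Y; position 2: E→M; position 7: F→A; position 8: P→T; position 9: I→P.

5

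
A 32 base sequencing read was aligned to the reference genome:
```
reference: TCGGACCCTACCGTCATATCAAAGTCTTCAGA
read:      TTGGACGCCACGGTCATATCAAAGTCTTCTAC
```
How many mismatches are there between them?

Comparing position by position, 7 bases differ: 2 (C/T), 7 (C/G), 9 (T/C), 12 (C/G), 30 (A/T), 31 (G/A), 32 (A/C).

7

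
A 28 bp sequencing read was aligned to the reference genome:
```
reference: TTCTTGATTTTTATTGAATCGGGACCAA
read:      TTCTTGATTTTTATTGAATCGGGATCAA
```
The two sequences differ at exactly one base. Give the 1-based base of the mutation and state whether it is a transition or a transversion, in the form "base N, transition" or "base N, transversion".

base 25, transition

The sequences differ only at base 25: C→T (pyrimidine→pyrimidine), a transition.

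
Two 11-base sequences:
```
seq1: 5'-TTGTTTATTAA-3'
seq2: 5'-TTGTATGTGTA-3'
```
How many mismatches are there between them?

Comparing position by position, 4 sites differ: 5 (T/A), 7 (A/G), 9 (T/G), 10 (A/T).

4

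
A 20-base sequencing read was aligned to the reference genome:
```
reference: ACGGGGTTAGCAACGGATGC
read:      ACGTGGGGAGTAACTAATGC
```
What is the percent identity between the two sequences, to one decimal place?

70.0%

6 positions differ (4, 7, 8, 11, 15, 16), so 14 of 20 match: 14/20 = 70%.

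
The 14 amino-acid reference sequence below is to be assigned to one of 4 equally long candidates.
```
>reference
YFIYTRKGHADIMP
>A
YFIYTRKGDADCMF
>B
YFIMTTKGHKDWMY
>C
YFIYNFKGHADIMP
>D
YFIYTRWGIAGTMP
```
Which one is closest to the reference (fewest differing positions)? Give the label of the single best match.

A differs at 3 positions; B differs at 5 positions; C differs at 2 positions; D differs at 4 positions. The closest is C.

C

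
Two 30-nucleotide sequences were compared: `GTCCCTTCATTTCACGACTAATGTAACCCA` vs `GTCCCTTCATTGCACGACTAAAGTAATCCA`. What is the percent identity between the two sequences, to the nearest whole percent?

3 positions differ (12, 22, 27), so 27 of 30 match: 27/30 = 90%.

90%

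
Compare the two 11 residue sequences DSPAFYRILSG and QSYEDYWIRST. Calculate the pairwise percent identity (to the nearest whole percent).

Mismatches at positions 1, 3, 4, 5, 7, 9, 11 (1-based): 7 of 11.
Identical positions: 4/11 = 36.36% → 36%.

36%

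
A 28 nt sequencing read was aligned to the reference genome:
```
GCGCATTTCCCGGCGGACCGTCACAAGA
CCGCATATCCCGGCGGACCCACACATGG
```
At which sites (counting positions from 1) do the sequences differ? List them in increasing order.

1, 7, 20, 21, 26, 28

Differences at site 1 (G→C), site 7 (T→A), site 20 (G→C), site 21 (T→A), site 26 (A→T), site 28 (A→G).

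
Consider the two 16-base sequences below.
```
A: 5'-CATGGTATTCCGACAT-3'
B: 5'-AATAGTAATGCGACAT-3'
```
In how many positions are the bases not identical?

Comparing position by position, 4 positions differ: 1 (C/A), 4 (G/A), 8 (T/A), 10 (C/G).

4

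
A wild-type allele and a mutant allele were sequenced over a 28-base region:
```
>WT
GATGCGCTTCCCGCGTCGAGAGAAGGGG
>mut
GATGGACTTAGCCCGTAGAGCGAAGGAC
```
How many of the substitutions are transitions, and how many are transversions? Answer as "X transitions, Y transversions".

Mismatches (1-based):
position 5: C→G (pyrimidine→purine, transversion)
position 6: G→A (purine→purine, transition)
position 10: C→A (pyrimidine→purine, transversion)
position 11: C→G (pyrimidine→purine, transversion)
position 13: G→C (purine→pyrimidine, transversion)
position 17: C→A (pyrimidine→purine, transversion)
position 21: A→C (purine→pyrimidine, transversion)
position 27: G→A (purine→purine, transition)
position 28: G→C (purine→pyrimidine, transversion)

2 transitions, 7 transversions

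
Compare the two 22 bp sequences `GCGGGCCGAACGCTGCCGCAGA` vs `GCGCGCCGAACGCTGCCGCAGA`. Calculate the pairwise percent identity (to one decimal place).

95.5%

1 position differs (4), so 21 of 22 match: 21/22 = 95.45%.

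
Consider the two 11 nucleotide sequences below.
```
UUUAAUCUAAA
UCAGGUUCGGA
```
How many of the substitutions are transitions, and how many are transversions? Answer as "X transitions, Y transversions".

7 transitions, 1 transversion

Transitions (purine↔purine or pyrimidine↔pyrimidine): 2 U→C, 4 A→G, 5 A→G, 7 C→U, 8 U→C, 9 A→G, 10 A→G.
Transversions (purine↔pyrimidine): 3 U→A.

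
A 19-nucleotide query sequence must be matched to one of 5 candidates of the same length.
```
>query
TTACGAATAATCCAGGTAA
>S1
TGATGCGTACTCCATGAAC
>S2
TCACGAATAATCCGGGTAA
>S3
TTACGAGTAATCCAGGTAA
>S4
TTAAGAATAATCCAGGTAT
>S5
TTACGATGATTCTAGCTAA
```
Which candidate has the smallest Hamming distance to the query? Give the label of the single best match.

S1 differs at 8 bases; S2 differs at 2 bases; S3 differs at 1 base; S4 differs at 2 bases; S5 differs at 5 bases. The closest is S3.

S3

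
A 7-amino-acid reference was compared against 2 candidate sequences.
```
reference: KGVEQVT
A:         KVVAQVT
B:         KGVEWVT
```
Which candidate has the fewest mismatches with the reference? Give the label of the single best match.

A differs at 2 residues; B differs at 1 residue. The closest is B.

B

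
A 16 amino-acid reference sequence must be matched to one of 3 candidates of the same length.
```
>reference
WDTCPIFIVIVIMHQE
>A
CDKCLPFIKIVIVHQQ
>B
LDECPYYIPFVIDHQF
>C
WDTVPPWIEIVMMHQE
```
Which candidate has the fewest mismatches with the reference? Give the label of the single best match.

C

A differs at 7 positions; B differs at 8 positions; C differs at 5 positions. The closest is C.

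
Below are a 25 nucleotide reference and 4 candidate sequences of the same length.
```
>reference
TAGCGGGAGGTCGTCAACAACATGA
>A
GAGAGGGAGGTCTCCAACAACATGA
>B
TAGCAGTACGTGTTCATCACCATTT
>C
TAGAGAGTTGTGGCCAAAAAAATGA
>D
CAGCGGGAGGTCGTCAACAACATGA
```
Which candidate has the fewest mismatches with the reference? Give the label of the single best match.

Hamming distances to reference — A: 4; B: 9; C: 8; D: 1.
Smallest is D with 1 mismatch.

D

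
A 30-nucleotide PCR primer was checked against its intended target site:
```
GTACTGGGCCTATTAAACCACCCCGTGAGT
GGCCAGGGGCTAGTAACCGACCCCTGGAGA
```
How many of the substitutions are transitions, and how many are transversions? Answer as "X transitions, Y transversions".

0 transitions, 10 transversions

Transitions (purine↔purine or pyrimidine↔pyrimidine): none.
Transversions (purine↔pyrimidine): 2 T→G, 3 A→C, 5 T→A, 9 C→G, 13 T→G, 17 A→C, 19 C→G, 25 G→T, 26 T→G, 30 T→A.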